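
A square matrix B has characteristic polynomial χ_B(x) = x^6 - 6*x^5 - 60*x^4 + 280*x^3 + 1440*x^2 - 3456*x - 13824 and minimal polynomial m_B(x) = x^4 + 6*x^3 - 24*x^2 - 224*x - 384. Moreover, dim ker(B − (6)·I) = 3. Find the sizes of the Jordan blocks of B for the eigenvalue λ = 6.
Block sizes for λ = 6: [1, 1, 1]

Step 1 — from the characteristic polynomial, algebraic multiplicity of λ = 6 is 3. From dim ker(B − (6)·I) = 3, there are exactly 3 Jordan blocks for λ = 6.
Step 2 — from the minimal polynomial, the factor (x − 6) tells us the largest block for λ = 6 has size 1.
Step 3 — with total size 3, 3 blocks, and largest block 1, the block sizes (in nonincreasing order) are [1, 1, 1].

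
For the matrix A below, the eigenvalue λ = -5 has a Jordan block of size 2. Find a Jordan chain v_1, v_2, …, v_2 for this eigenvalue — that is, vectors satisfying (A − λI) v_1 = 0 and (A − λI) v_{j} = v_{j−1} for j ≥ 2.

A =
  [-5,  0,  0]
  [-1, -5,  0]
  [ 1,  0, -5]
A Jordan chain for λ = -5 of length 2:
v_1 = (0, -1, 1)ᵀ
v_2 = (1, 0, 0)ᵀ

Let N = A − (-5)·I. We want v_2 with N^2 v_2 = 0 but N^1 v_2 ≠ 0; then v_{j-1} := N · v_j for j = 2, …, 2.

Pick v_2 = (1, 0, 0)ᵀ.
Then v_1 = N · v_2 = (0, -1, 1)ᵀ.

Sanity check: (A − (-5)·I) v_1 = (0, 0, 0)ᵀ = 0. ✓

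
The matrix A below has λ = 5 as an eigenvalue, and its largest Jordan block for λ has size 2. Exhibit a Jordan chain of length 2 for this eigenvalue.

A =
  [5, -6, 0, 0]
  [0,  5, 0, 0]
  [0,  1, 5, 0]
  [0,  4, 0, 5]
A Jordan chain for λ = 5 of length 2:
v_1 = (-6, 0, 1, 4)ᵀ
v_2 = (0, 1, 0, 0)ᵀ

Let N = A − (5)·I. We want v_2 with N^2 v_2 = 0 but N^1 v_2 ≠ 0; then v_{j-1} := N · v_j for j = 2, …, 2.

Pick v_2 = (0, 1, 0, 0)ᵀ.
Then v_1 = N · v_2 = (-6, 0, 1, 4)ᵀ.

Sanity check: (A − (5)·I) v_1 = (0, 0, 0, 0)ᵀ = 0. ✓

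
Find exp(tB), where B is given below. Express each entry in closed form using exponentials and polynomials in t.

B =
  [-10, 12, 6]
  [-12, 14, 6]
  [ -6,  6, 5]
e^{tB} =
  [-4*exp(5*t) + 5*exp(2*t), 4*exp(5*t) - 4*exp(2*t), 2*exp(5*t) - 2*exp(2*t)]
  [-4*exp(5*t) + 4*exp(2*t), 4*exp(5*t) - 3*exp(2*t), 2*exp(5*t) - 2*exp(2*t)]
  [-2*exp(5*t) + 2*exp(2*t), 2*exp(5*t) - 2*exp(2*t), exp(5*t)]

Strategy: write B = P · J · P⁻¹ where J is a Jordan canonical form, so e^{tB} = P · e^{tJ} · P⁻¹, and e^{tJ} can be computed block-by-block.

B has Jordan form
J =
  [2, 0, 0]
  [0, 2, 0]
  [0, 0, 5]
(up to reordering of blocks).

Per-block formulas:
  For a 1×1 block at λ = 5: exp(t · [5]) = [e^(5t)].
  For a 1×1 block at λ = 2: exp(t · [2]) = [e^(2t)].

After assembling e^{tJ} and conjugating by P, we get:

e^{tB} =
  [-4*exp(5*t) + 5*exp(2*t), 4*exp(5*t) - 4*exp(2*t), 2*exp(5*t) - 2*exp(2*t)]
  [-4*exp(5*t) + 4*exp(2*t), 4*exp(5*t) - 3*exp(2*t), 2*exp(5*t) - 2*exp(2*t)]
  [-2*exp(5*t) + 2*exp(2*t), 2*exp(5*t) - 2*exp(2*t), exp(5*t)]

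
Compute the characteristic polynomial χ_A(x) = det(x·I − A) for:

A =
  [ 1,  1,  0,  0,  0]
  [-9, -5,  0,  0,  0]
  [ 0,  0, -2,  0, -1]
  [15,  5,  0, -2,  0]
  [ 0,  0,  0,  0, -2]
x^5 + 10*x^4 + 40*x^3 + 80*x^2 + 80*x + 32

Expanding det(x·I − A) (e.g. by cofactor expansion or by noting that A is similar to its Jordan form J, which has the same characteristic polynomial as A) gives
  χ_A(x) = x^5 + 10*x^4 + 40*x^3 + 80*x^2 + 80*x + 32
which factors as (x + 2)^5. The eigenvalues (with algebraic multiplicities) are λ = -2 with multiplicity 5.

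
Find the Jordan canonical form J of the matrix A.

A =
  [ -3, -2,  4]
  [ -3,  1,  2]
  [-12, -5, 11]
J_3(3)

The characteristic polynomial is
  det(x·I − A) = x^3 - 9*x^2 + 27*x - 27 = (x - 3)^3

Eigenvalues and multiplicities (the geometric multiplicity of λ is n − rank(A − λI), which equals the number of Jordan blocks for λ):
  λ = 3: algebraic multiplicity = 3, geometric multiplicity = 1

Determining the block sizes for each eigenvalue:
  λ = 3: one block (gm = 1), so the single block has size am = 3 → block sizes [3]

Assembling the blocks gives a Jordan form
J =
  [3, 1, 0]
  [0, 3, 1]
  [0, 0, 3]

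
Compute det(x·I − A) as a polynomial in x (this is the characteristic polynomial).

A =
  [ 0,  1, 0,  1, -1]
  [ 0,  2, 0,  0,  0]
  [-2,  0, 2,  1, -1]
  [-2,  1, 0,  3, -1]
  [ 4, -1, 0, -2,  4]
x^5 - 11*x^4 + 48*x^3 - 104*x^2 + 112*x - 48

Expanding det(x·I − A) (e.g. by cofactor expansion or by noting that A is similar to its Jordan form J, which has the same characteristic polynomial as A) gives
  χ_A(x) = x^5 - 11*x^4 + 48*x^3 - 104*x^2 + 112*x - 48
which factors as (x - 3)*(x - 2)^4. The eigenvalues (with algebraic multiplicities) are λ = 2 with multiplicity 4, λ = 3 with multiplicity 1.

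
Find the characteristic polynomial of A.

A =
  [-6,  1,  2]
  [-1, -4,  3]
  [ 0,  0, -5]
x^3 + 15*x^2 + 75*x + 125

Expanding det(x·I − A) (e.g. by cofactor expansion or by noting that A is similar to its Jordan form J, which has the same characteristic polynomial as A) gives
  χ_A(x) = x^3 + 15*x^2 + 75*x + 125
which factors as (x + 5)^3. The eigenvalues (with algebraic multiplicities) are λ = -5 with multiplicity 3.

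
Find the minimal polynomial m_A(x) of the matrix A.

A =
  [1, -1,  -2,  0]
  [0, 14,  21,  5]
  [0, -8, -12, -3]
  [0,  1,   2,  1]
x^3 - 3*x^2 + 3*x - 1

The characteristic polynomial is χ_A(x) = (x - 1)^4, so the eigenvalues are known. The minimal polynomial is
  m_A(x) = Π_λ (x − λ)^{k_λ}
where k_λ is the size of the *largest* Jordan block for λ (equivalently, the smallest k with (A − λI)^k v = 0 for every generalised eigenvector v of λ).

  λ = 1: largest Jordan block has size 3, contributing (x − 1)^3

So m_A(x) = (x - 1)^3 = x^3 - 3*x^2 + 3*x - 1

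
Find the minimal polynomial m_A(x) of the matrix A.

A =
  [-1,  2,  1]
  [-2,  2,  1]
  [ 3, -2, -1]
x^3

The characteristic polynomial is χ_A(x) = x^3, so the eigenvalues are known. The minimal polynomial is
  m_A(x) = Π_λ (x − λ)^{k_λ}
where k_λ is the size of the *largest* Jordan block for λ (equivalently, the smallest k with (A − λI)^k v = 0 for every generalised eigenvector v of λ).

  λ = 0: largest Jordan block has size 3, contributing (x − 0)^3

So m_A(x) = x^3 = x^3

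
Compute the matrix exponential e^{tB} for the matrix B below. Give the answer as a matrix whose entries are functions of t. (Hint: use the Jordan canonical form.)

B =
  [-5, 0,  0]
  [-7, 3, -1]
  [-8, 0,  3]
e^{tB} =
  [exp(-5*t), 0, 0]
  [t*exp(3*t) - exp(3*t) + exp(-5*t), exp(3*t), -t*exp(3*t)]
  [-exp(3*t) + exp(-5*t), 0, exp(3*t)]

Strategy: write B = P · J · P⁻¹ where J is a Jordan canonical form, so e^{tB} = P · e^{tJ} · P⁻¹, and e^{tJ} can be computed block-by-block.

B has Jordan form
J =
  [-5, 0, 0]
  [ 0, 3, 1]
  [ 0, 0, 3]
(up to reordering of blocks).

Per-block formulas:
  For a 1×1 block at λ = -5: exp(t · [-5]) = [e^(-5t)].
  For a 2×2 Jordan block J_2(3): exp(t · J_2(3)) = e^(3t)·(I + t·N), where N is the 2×2 nilpotent shift.

After assembling e^{tJ} and conjugating by P, we get:

e^{tB} =
  [exp(-5*t), 0, 0]
  [t*exp(3*t) - exp(3*t) + exp(-5*t), exp(3*t), -t*exp(3*t)]
  [-exp(3*t) + exp(-5*t), 0, exp(3*t)]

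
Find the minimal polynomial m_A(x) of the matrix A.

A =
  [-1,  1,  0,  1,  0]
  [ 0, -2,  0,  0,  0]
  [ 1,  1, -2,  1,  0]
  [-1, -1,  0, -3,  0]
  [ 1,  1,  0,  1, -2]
x^2 + 4*x + 4

The characteristic polynomial is χ_A(x) = (x + 2)^5, so the eigenvalues are known. The minimal polynomial is
  m_A(x) = Π_λ (x − λ)^{k_λ}
where k_λ is the size of the *largest* Jordan block for λ (equivalently, the smallest k with (A − λI)^k v = 0 for every generalised eigenvector v of λ).

  λ = -2: largest Jordan block has size 2, contributing (x + 2)^2

So m_A(x) = (x + 2)^2 = x^2 + 4*x + 4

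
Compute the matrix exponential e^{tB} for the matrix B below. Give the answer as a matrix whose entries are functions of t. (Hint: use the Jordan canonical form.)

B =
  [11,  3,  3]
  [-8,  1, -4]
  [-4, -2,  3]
e^{tB} =
  [6*t*exp(5*t) + exp(5*t), 3*t*exp(5*t), 3*t*exp(5*t)]
  [-8*t*exp(5*t), -4*t*exp(5*t) + exp(5*t), -4*t*exp(5*t)]
  [-4*t*exp(5*t), -2*t*exp(5*t), -2*t*exp(5*t) + exp(5*t)]

Strategy: write B = P · J · P⁻¹ where J is a Jordan canonical form, so e^{tB} = P · e^{tJ} · P⁻¹, and e^{tJ} can be computed block-by-block.

B has Jordan form
J =
  [5, 1, 0]
  [0, 5, 0]
  [0, 0, 5]
(up to reordering of blocks).

Per-block formulas:
  For a 1×1 block at λ = 5: exp(t · [5]) = [e^(5t)].
  For a 2×2 Jordan block J_2(5): exp(t · J_2(5)) = e^(5t)·(I + t·N), where N is the 2×2 nilpotent shift.

After assembling e^{tJ} and conjugating by P, we get:

e^{tB} =
  [6*t*exp(5*t) + exp(5*t), 3*t*exp(5*t), 3*t*exp(5*t)]
  [-8*t*exp(5*t), -4*t*exp(5*t) + exp(5*t), -4*t*exp(5*t)]
  [-4*t*exp(5*t), -2*t*exp(5*t), -2*t*exp(5*t) + exp(5*t)]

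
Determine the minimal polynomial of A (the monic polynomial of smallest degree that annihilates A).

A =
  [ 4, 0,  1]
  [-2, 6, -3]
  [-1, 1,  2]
x^3 - 12*x^2 + 48*x - 64

The characteristic polynomial is χ_A(x) = (x - 4)^3, so the eigenvalues are known. The minimal polynomial is
  m_A(x) = Π_λ (x − λ)^{k_λ}
where k_λ is the size of the *largest* Jordan block for λ (equivalently, the smallest k with (A − λI)^k v = 0 for every generalised eigenvector v of λ).

  λ = 4: largest Jordan block has size 3, contributing (x − 4)^3

So m_A(x) = (x - 4)^3 = x^3 - 12*x^2 + 48*x - 64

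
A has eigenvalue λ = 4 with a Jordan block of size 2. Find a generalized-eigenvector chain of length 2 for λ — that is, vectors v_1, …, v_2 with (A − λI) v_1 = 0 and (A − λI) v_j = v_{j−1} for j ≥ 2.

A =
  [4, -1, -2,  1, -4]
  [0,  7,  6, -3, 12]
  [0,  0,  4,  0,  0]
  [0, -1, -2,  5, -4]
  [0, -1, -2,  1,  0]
A Jordan chain for λ = 4 of length 2:
v_1 = (-1, 3, 0, -1, -1)ᵀ
v_2 = (0, 1, 0, 0, 0)ᵀ

Let N = A − (4)·I. We want v_2 with N^2 v_2 = 0 but N^1 v_2 ≠ 0; then v_{j-1} := N · v_j for j = 2, …, 2.

Pick v_2 = (0, 1, 0, 0, 0)ᵀ.
Then v_1 = N · v_2 = (-1, 3, 0, -1, -1)ᵀ.

Sanity check: (A − (4)·I) v_1 = (0, 0, 0, 0, 0)ᵀ = 0. ✓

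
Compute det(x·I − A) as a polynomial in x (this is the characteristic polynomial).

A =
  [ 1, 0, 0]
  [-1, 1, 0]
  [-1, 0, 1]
x^3 - 3*x^2 + 3*x - 1

Expanding det(x·I − A) (e.g. by cofactor expansion or by noting that A is similar to its Jordan form J, which has the same characteristic polynomial as A) gives
  χ_A(x) = x^3 - 3*x^2 + 3*x - 1
which factors as (x - 1)^3. The eigenvalues (with algebraic multiplicities) are λ = 1 with multiplicity 3.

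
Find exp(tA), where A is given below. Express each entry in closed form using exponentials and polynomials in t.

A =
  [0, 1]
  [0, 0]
e^{tA} =
  [1, t]
  [0, 1]

Strategy: write A = P · J · P⁻¹ where J is a Jordan canonical form, so e^{tA} = P · e^{tJ} · P⁻¹, and e^{tJ} can be computed block-by-block.

A has Jordan form
J =
  [0, 1]
  [0, 0]
(up to reordering of blocks).

Per-block formulas:
  For a 2×2 Jordan block J_2(0): exp(t · J_2(0)) = e^(0t)·(I + t·N), where N is the 2×2 nilpotent shift.

After assembling e^{tJ} and conjugating by P, we get:

e^{tA} =
  [1, t]
  [0, 1]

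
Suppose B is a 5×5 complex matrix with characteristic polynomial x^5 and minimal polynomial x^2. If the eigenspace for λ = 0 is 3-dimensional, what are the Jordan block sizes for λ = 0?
Block sizes for λ = 0: [2, 2, 1]

Step 1 — from the characteristic polynomial, algebraic multiplicity of λ = 0 is 5. From dim ker(B − (0)·I) = 3, there are exactly 3 Jordan blocks for λ = 0.
Step 2 — from the minimal polynomial, the factor (x − 0)^2 tells us the largest block for λ = 0 has size 2.
Step 3 — with total size 5, 3 blocks, and largest block 2, the block sizes (in nonincreasing order) are [2, 2, 1].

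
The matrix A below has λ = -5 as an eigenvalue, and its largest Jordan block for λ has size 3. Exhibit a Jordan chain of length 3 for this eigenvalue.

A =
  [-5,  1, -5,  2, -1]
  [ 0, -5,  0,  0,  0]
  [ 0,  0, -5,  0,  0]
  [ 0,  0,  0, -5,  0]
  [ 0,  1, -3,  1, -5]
A Jordan chain for λ = -5 of length 3:
v_1 = (-1, 0, 0, 0, 0)ᵀ
v_2 = (1, 0, 0, 0, 1)ᵀ
v_3 = (0, 1, 0, 0, 0)ᵀ

Let N = A − (-5)·I. We want v_3 with N^3 v_3 = 0 but N^2 v_3 ≠ 0; then v_{j-1} := N · v_j for j = 3, …, 2.

Pick v_3 = (0, 1, 0, 0, 0)ᵀ.
Then v_2 = N · v_3 = (1, 0, 0, 0, 1)ᵀ.
Then v_1 = N · v_2 = (-1, 0, 0, 0, 0)ᵀ.

Sanity check: (A − (-5)·I) v_1 = (0, 0, 0, 0, 0)ᵀ = 0. ✓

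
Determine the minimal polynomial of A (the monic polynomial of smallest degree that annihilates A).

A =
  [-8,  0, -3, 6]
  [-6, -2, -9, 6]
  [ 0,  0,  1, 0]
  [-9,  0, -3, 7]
x^2 + x - 2

The characteristic polynomial is χ_A(x) = (x - 1)^2*(x + 2)^2, so the eigenvalues are known. The minimal polynomial is
  m_A(x) = Π_λ (x − λ)^{k_λ}
where k_λ is the size of the *largest* Jordan block for λ (equivalently, the smallest k with (A − λI)^k v = 0 for every generalised eigenvector v of λ).

  λ = -2: largest Jordan block has size 1, contributing (x + 2)
  λ = 1: largest Jordan block has size 1, contributing (x − 1)

So m_A(x) = (x - 1)*(x + 2) = x^2 + x - 2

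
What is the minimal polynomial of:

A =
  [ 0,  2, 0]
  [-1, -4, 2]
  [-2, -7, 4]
x^3

The characteristic polynomial is χ_A(x) = x^3, so the eigenvalues are known. The minimal polynomial is
  m_A(x) = Π_λ (x − λ)^{k_λ}
where k_λ is the size of the *largest* Jordan block for λ (equivalently, the smallest k with (A − λI)^k v = 0 for every generalised eigenvector v of λ).

  λ = 0: largest Jordan block has size 3, contributing (x − 0)^3

So m_A(x) = x^3 = x^3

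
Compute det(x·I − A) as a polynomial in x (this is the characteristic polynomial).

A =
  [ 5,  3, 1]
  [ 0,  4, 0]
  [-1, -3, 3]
x^3 - 12*x^2 + 48*x - 64

Expanding det(x·I − A) (e.g. by cofactor expansion or by noting that A is similar to its Jordan form J, which has the same characteristic polynomial as A) gives
  χ_A(x) = x^3 - 12*x^2 + 48*x - 64
which factors as (x - 4)^3. The eigenvalues (with algebraic multiplicities) are λ = 4 with multiplicity 3.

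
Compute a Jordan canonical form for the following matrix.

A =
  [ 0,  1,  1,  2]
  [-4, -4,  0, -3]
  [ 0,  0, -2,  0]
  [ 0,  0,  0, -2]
J_3(-2) ⊕ J_1(-2)

The characteristic polynomial is
  det(x·I − A) = x^4 + 8*x^3 + 24*x^2 + 32*x + 16 = (x + 2)^4

Eigenvalues and multiplicities (the geometric multiplicity of λ is n − rank(A − λI), which equals the number of Jordan blocks for λ):
  λ = -2: algebraic multiplicity = 4, geometric multiplicity = 2

Determining the block sizes for each eigenvalue:
  λ = -2: with am = 4 and gm = 2, the partition is not yet determined (e.g. several partitions of 4 into 2 parts exist). Let N = A − (-2)·I. Computing rank(N^1) = 2, rank(N^2) = 1, rank(N^3) = 0; the number of blocks of size ≥ j is rank(N^{j−1}) − rank(N^j), giving [2, 1, 1]. So we have 1 block(s) of size 3, 1 block(s) of size 1 → block sizes [3, 1]

Assembling the blocks gives a Jordan form
J =
  [-2,  1,  0,  0]
  [ 0, -2,  1,  0]
  [ 0,  0, -2,  0]
  [ 0,  0,  0, -2]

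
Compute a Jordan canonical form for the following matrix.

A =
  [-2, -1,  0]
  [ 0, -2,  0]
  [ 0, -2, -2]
J_2(-2) ⊕ J_1(-2)

The characteristic polynomial is
  det(x·I − A) = x^3 + 6*x^2 + 12*x + 8 = (x + 2)^3

Eigenvalues and multiplicities (the geometric multiplicity of λ is n − rank(A − λI), which equals the number of Jordan blocks for λ):
  λ = -2: algebraic multiplicity = 3, geometric multiplicity = 2

Determining the block sizes for each eigenvalue:
  λ = -2: 2 blocks summing to 3 forces exactly one block of size 2 and the rest size 1 → block sizes [2, 1]

Assembling the blocks gives a Jordan form
J =
  [-2,  1,  0]
  [ 0, -2,  0]
  [ 0,  0, -2]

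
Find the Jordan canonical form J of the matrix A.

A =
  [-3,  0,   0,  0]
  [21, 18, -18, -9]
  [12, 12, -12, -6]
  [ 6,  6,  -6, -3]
J_1(-3) ⊕ J_1(0) ⊕ J_1(0) ⊕ J_1(3)

The characteristic polynomial is
  det(x·I − A) = x^4 - 9*x^2 = x^2*(x - 3)*(x + 3)

Eigenvalues and multiplicities (the geometric multiplicity of λ is n − rank(A − λI), which equals the number of Jordan blocks for λ):
  λ = -3: algebraic multiplicity = 1, geometric multiplicity = 1
  λ = 0: algebraic multiplicity = 2, geometric multiplicity = 2
  λ = 3: algebraic multiplicity = 1, geometric multiplicity = 1

Determining the block sizes for each eigenvalue:
  λ = -3: one block (gm = 1), so the single block has size am = 1 → block sizes [1]
  λ = 0: gm = am = 2, so every block has size 1 → block sizes [1, 1]
  λ = 3: one block (gm = 1), so the single block has size am = 1 → block sizes [1]

Assembling the blocks gives a Jordan form
J =
  [-3, 0, 0, 0]
  [ 0, 0, 0, 0]
  [ 0, 0, 0, 0]
  [ 0, 0, 0, 3]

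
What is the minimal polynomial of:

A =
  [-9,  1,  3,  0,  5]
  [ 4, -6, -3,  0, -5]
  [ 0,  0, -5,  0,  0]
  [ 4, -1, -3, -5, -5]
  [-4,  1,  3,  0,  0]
x^2 + 10*x + 25

The characteristic polynomial is χ_A(x) = (x + 5)^5, so the eigenvalues are known. The minimal polynomial is
  m_A(x) = Π_λ (x − λ)^{k_λ}
where k_λ is the size of the *largest* Jordan block for λ (equivalently, the smallest k with (A − λI)^k v = 0 for every generalised eigenvector v of λ).

  λ = -5: largest Jordan block has size 2, contributing (x + 5)^2

So m_A(x) = (x + 5)^2 = x^2 + 10*x + 25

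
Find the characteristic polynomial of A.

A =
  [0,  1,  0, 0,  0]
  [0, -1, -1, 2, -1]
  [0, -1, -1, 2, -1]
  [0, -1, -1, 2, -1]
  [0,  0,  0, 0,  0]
x^5

Expanding det(x·I − A) (e.g. by cofactor expansion or by noting that A is similar to its Jordan form J, which has the same characteristic polynomial as A) gives
  χ_A(x) = x^5
which factors as x^5. The eigenvalues (with algebraic multiplicities) are λ = 0 with multiplicity 5.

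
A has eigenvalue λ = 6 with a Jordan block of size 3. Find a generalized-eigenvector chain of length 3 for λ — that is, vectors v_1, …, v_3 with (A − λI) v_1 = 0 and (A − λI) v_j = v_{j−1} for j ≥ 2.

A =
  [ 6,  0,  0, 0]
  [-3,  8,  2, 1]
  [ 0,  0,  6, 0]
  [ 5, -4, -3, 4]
A Jordan chain for λ = 6 of length 3:
v_1 = (0, -1, 0, 2)ᵀ
v_2 = (0, -3, 0, 5)ᵀ
v_3 = (1, 0, 0, 0)ᵀ

Let N = A − (6)·I. We want v_3 with N^3 v_3 = 0 but N^2 v_3 ≠ 0; then v_{j-1} := N · v_j for j = 3, …, 2.

Pick v_3 = (1, 0, 0, 0)ᵀ.
Then v_2 = N · v_3 = (0, -3, 0, 5)ᵀ.
Then v_1 = N · v_2 = (0, -1, 0, 2)ᵀ.

Sanity check: (A − (6)·I) v_1 = (0, 0, 0, 0)ᵀ = 0. ✓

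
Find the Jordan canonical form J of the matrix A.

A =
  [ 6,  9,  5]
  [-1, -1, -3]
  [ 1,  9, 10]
J_3(5)

The characteristic polynomial is
  det(x·I − A) = x^3 - 15*x^2 + 75*x - 125 = (x - 5)^3

Eigenvalues and multiplicities (the geometric multiplicity of λ is n − rank(A − λI), which equals the number of Jordan blocks for λ):
  λ = 5: algebraic multiplicity = 3, geometric multiplicity = 1

Determining the block sizes for each eigenvalue:
  λ = 5: one block (gm = 1), so the single block has size am = 3 → block sizes [3]

Assembling the blocks gives a Jordan form
J =
  [5, 1, 0]
  [0, 5, 1]
  [0, 0, 5]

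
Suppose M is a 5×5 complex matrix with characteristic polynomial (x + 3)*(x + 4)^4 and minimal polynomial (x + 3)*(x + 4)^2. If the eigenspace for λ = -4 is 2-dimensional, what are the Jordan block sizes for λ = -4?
Block sizes for λ = -4: [2, 2]

Step 1 — from the characteristic polynomial, algebraic multiplicity of λ = -4 is 4. From dim ker(M − (-4)·I) = 2, there are exactly 2 Jordan blocks for λ = -4.
Step 2 — from the minimal polynomial, the factor (x + 4)^2 tells us the largest block for λ = -4 has size 2.
Step 3 — with total size 4, 2 blocks, and largest block 2, the block sizes (in nonincreasing order) are [2, 2].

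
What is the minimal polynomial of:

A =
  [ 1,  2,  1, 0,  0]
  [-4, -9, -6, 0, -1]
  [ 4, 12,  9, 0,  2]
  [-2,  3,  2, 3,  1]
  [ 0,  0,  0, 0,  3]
x^5 - 7*x^4 + 10*x^3 + 18*x^2 - 27*x - 27

The characteristic polynomial is χ_A(x) = (x - 3)^3*(x + 1)^2, so the eigenvalues are known. The minimal polynomial is
  m_A(x) = Π_λ (x − λ)^{k_λ}
where k_λ is the size of the *largest* Jordan block for λ (equivalently, the smallest k with (A − λI)^k v = 0 for every generalised eigenvector v of λ).

  λ = -1: largest Jordan block has size 2, contributing (x + 1)^2
  λ = 3: largest Jordan block has size 3, contributing (x − 3)^3

So m_A(x) = (x - 3)^3*(x + 1)^2 = x^5 - 7*x^4 + 10*x^3 + 18*x^2 - 27*x - 27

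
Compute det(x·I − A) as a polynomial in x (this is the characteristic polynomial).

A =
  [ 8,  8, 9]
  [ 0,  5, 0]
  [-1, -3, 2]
x^3 - 15*x^2 + 75*x - 125

Expanding det(x·I − A) (e.g. by cofactor expansion or by noting that A is similar to its Jordan form J, which has the same characteristic polynomial as A) gives
  χ_A(x) = x^3 - 15*x^2 + 75*x - 125
which factors as (x - 5)^3. The eigenvalues (with algebraic multiplicities) are λ = 5 with multiplicity 3.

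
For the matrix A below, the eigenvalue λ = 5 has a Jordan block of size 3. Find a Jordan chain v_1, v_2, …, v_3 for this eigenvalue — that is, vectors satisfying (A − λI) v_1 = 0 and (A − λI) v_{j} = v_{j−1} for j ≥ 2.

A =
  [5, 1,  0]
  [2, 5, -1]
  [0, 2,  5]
A Jordan chain for λ = 5 of length 3:
v_1 = (2, 0, 4)ᵀ
v_2 = (0, 2, 0)ᵀ
v_3 = (1, 0, 0)ᵀ

Let N = A − (5)·I. We want v_3 with N^3 v_3 = 0 but N^2 v_3 ≠ 0; then v_{j-1} := N · v_j for j = 3, …, 2.

Pick v_3 = (1, 0, 0)ᵀ.
Then v_2 = N · v_3 = (0, 2, 0)ᵀ.
Then v_1 = N · v_2 = (2, 0, 4)ᵀ.

Sanity check: (A − (5)·I) v_1 = (0, 0, 0)ᵀ = 0. ✓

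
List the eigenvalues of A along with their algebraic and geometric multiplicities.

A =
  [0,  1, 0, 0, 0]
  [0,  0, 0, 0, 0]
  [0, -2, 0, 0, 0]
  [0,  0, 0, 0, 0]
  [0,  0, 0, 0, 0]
λ = 0: alg = 5, geom = 4

Step 1 — factor the characteristic polynomial to read off the algebraic multiplicities:
  χ_A(x) = x^5

Step 2 — compute geometric multiplicities via the rank-nullity identity g(λ) = n − rank(A − λI):
  rank(A − (0)·I) = 1, so dim ker(A − (0)·I) = n − 1 = 4

Summary:
  λ = 0: algebraic multiplicity = 5, geometric multiplicity = 4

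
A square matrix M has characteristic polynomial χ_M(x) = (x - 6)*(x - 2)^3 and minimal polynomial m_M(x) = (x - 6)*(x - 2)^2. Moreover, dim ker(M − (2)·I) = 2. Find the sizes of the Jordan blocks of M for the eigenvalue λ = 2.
Block sizes for λ = 2: [2, 1]

Step 1 — from the characteristic polynomial, algebraic multiplicity of λ = 2 is 3. From dim ker(M − (2)·I) = 2, there are exactly 2 Jordan blocks for λ = 2.
Step 2 — from the minimal polynomial, the factor (x − 2)^2 tells us the largest block for λ = 2 has size 2.
Step 3 — with total size 3, 2 blocks, and largest block 2, the block sizes (in nonincreasing order) are [2, 1].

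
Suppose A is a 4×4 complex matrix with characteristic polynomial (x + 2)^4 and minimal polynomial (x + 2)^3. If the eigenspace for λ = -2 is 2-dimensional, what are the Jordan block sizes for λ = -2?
Block sizes for λ = -2: [3, 1]

Step 1 — from the characteristic polynomial, algebraic multiplicity of λ = -2 is 4. From dim ker(A − (-2)·I) = 2, there are exactly 2 Jordan blocks for λ = -2.
Step 2 — from the minimal polynomial, the factor (x + 2)^3 tells us the largest block for λ = -2 has size 3.
Step 3 — with total size 4, 2 blocks, and largest block 3, the block sizes (in nonincreasing order) are [3, 1].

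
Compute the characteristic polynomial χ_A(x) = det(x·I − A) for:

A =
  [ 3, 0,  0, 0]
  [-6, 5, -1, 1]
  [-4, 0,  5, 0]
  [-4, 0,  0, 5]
x^4 - 18*x^3 + 120*x^2 - 350*x + 375

Expanding det(x·I − A) (e.g. by cofactor expansion or by noting that A is similar to its Jordan form J, which has the same characteristic polynomial as A) gives
  χ_A(x) = x^4 - 18*x^3 + 120*x^2 - 350*x + 375
which factors as (x - 5)^3*(x - 3). The eigenvalues (with algebraic multiplicities) are λ = 3 with multiplicity 1, λ = 5 with multiplicity 3.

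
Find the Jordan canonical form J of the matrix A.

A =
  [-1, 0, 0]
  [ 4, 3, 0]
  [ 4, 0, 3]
J_1(-1) ⊕ J_1(3) ⊕ J_1(3)

The characteristic polynomial is
  det(x·I − A) = x^3 - 5*x^2 + 3*x + 9 = (x - 3)^2*(x + 1)

Eigenvalues and multiplicities (the geometric multiplicity of λ is n − rank(A − λI), which equals the number of Jordan blocks for λ):
  λ = -1: algebraic multiplicity = 1, geometric multiplicity = 1
  λ = 3: algebraic multiplicity = 2, geometric multiplicity = 2

Determining the block sizes for each eigenvalue:
  λ = -1: one block (gm = 1), so the single block has size am = 1 → block sizes [1]
  λ = 3: gm = am = 2, so every block has size 1 → block sizes [1, 1]

Assembling the blocks gives a Jordan form
J =
  [-1, 0, 0]
  [ 0, 3, 0]
  [ 0, 0, 3]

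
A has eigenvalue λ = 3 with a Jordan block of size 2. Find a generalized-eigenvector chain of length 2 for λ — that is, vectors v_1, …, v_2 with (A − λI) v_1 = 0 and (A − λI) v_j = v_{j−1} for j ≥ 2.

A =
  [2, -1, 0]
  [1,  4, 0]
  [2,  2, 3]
A Jordan chain for λ = 3 of length 2:
v_1 = (-1, 1, 2)ᵀ
v_2 = (1, 0, 0)ᵀ

Let N = A − (3)·I. We want v_2 with N^2 v_2 = 0 but N^1 v_2 ≠ 0; then v_{j-1} := N · v_j for j = 2, …, 2.

Pick v_2 = (1, 0, 0)ᵀ.
Then v_1 = N · v_2 = (-1, 1, 2)ᵀ.

Sanity check: (A − (3)·I) v_1 = (0, 0, 0)ᵀ = 0. ✓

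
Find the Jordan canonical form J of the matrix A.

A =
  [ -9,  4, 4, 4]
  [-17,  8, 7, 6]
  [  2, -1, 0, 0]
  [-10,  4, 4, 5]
J_3(1) ⊕ J_1(1)

The characteristic polynomial is
  det(x·I − A) = x^4 - 4*x^3 + 6*x^2 - 4*x + 1 = (x - 1)^4

Eigenvalues and multiplicities (the geometric multiplicity of λ is n − rank(A − λI), which equals the number of Jordan blocks for λ):
  λ = 1: algebraic multiplicity = 4, geometric multiplicity = 2

Determining the block sizes for each eigenvalue:
  λ = 1: with am = 4 and gm = 2, the partition is not yet determined (e.g. several partitions of 4 into 2 parts exist). Let N = A − (1)·I. Computing rank(N^1) = 2, rank(N^2) = 1, rank(N^3) = 0; the number of blocks of size ≥ j is rank(N^{j−1}) − rank(N^j), giving [2, 1, 1]. So we have 1 block(s) of size 3, 1 block(s) of size 1 → block sizes [3, 1]

Assembling the blocks gives a Jordan form
J =
  [1, 1, 0, 0]
  [0, 1, 1, 0]
  [0, 0, 1, 0]
  [0, 0, 0, 1]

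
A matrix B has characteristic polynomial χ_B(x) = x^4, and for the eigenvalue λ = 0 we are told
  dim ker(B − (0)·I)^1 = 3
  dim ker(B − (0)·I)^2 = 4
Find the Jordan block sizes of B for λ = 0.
Block sizes for λ = 0: [2, 1, 1]

From the dimensions of kernels of powers, the number of Jordan blocks of size at least j is d_j − d_{j−1} where d_j = dim ker(N^j) (with d_0 = 0). Computing the differences gives [3, 1].
The number of blocks of size exactly k is (#blocks of size ≥ k) − (#blocks of size ≥ k + 1), so the partition is: 2 block(s) of size 1, 1 block(s) of size 2.
In nonincreasing order the block sizes are [2, 1, 1].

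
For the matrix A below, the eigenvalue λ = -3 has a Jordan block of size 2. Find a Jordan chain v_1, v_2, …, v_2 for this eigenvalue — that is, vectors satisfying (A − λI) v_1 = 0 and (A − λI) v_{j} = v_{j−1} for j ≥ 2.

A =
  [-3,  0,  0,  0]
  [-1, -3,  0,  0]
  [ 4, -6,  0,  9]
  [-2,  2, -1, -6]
A Jordan chain for λ = -3 of length 2:
v_1 = (0, -1, 4, -2)ᵀ
v_2 = (1, 0, 0, 0)ᵀ

Let N = A − (-3)·I. We want v_2 with N^2 v_2 = 0 but N^1 v_2 ≠ 0; then v_{j-1} := N · v_j for j = 2, …, 2.

Pick v_2 = (1, 0, 0, 0)ᵀ.
Then v_1 = N · v_2 = (0, -1, 4, -2)ᵀ.

Sanity check: (A − (-3)·I) v_1 = (0, 0, 0, 0)ᵀ = 0. ✓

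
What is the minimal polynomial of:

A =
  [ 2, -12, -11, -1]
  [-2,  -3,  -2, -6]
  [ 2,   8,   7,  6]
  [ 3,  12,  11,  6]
x^3 - 7*x^2 + 11*x - 5

The characteristic polynomial is χ_A(x) = (x - 5)^2*(x - 1)^2, so the eigenvalues are known. The minimal polynomial is
  m_A(x) = Π_λ (x − λ)^{k_λ}
where k_λ is the size of the *largest* Jordan block for λ (equivalently, the smallest k with (A − λI)^k v = 0 for every generalised eigenvector v of λ).

  λ = 1: largest Jordan block has size 2, contributing (x − 1)^2
  λ = 5: largest Jordan block has size 1, contributing (x − 5)

So m_A(x) = (x - 5)*(x - 1)^2 = x^3 - 7*x^2 + 11*x - 5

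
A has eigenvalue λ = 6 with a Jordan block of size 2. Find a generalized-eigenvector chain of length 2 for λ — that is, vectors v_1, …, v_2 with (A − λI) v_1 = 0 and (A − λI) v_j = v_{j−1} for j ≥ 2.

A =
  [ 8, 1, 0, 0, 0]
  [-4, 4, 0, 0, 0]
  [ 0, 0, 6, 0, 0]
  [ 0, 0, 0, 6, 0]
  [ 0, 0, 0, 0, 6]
A Jordan chain for λ = 6 of length 2:
v_1 = (2, -4, 0, 0, 0)ᵀ
v_2 = (1, 0, 0, 0, 0)ᵀ

Let N = A − (6)·I. We want v_2 with N^2 v_2 = 0 but N^1 v_2 ≠ 0; then v_{j-1} := N · v_j for j = 2, …, 2.

Pick v_2 = (1, 0, 0, 0, 0)ᵀ.
Then v_1 = N · v_2 = (2, -4, 0, 0, 0)ᵀ.

Sanity check: (A − (6)·I) v_1 = (0, 0, 0, 0, 0)ᵀ = 0. ✓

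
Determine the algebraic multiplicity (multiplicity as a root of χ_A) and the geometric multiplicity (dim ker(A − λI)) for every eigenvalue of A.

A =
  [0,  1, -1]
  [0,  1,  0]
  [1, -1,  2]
λ = 1: alg = 3, geom = 2

Step 1 — factor the characteristic polynomial to read off the algebraic multiplicities:
  χ_A(x) = (x - 1)^3

Step 2 — compute geometric multiplicities via the rank-nullity identity g(λ) = n − rank(A − λI):
  rank(A − (1)·I) = 1, so dim ker(A − (1)·I) = n − 1 = 2

Summary:
  λ = 1: algebraic multiplicity = 3, geometric multiplicity = 2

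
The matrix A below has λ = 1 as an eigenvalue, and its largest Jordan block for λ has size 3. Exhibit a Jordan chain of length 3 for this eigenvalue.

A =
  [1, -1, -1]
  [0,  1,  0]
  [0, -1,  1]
A Jordan chain for λ = 1 of length 3:
v_1 = (1, 0, 0)ᵀ
v_2 = (-1, 0, -1)ᵀ
v_3 = (0, 1, 0)ᵀ

Let N = A − (1)·I. We want v_3 with N^3 v_3 = 0 but N^2 v_3 ≠ 0; then v_{j-1} := N · v_j for j = 3, …, 2.

Pick v_3 = (0, 1, 0)ᵀ.
Then v_2 = N · v_3 = (-1, 0, -1)ᵀ.
Then v_1 = N · v_2 = (1, 0, 0)ᵀ.

Sanity check: (A − (1)·I) v_1 = (0, 0, 0)ᵀ = 0. ✓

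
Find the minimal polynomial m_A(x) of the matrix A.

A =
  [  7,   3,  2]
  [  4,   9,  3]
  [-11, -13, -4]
x^3 - 12*x^2 + 48*x - 64

The characteristic polynomial is χ_A(x) = (x - 4)^3, so the eigenvalues are known. The minimal polynomial is
  m_A(x) = Π_λ (x − λ)^{k_λ}
where k_λ is the size of the *largest* Jordan block for λ (equivalently, the smallest k with (A − λI)^k v = 0 for every generalised eigenvector v of λ).

  λ = 4: largest Jordan block has size 3, contributing (x − 4)^3

So m_A(x) = (x - 4)^3 = x^3 - 12*x^2 + 48*x - 64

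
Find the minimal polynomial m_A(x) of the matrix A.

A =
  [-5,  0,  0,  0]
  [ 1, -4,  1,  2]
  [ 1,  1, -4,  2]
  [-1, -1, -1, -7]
x^2 + 10*x + 25

The characteristic polynomial is χ_A(x) = (x + 5)^4, so the eigenvalues are known. The minimal polynomial is
  m_A(x) = Π_λ (x − λ)^{k_λ}
where k_λ is the size of the *largest* Jordan block for λ (equivalently, the smallest k with (A − λI)^k v = 0 for every generalised eigenvector v of λ).

  λ = -5: largest Jordan block has size 2, contributing (x + 5)^2

So m_A(x) = (x + 5)^2 = x^2 + 10*x + 25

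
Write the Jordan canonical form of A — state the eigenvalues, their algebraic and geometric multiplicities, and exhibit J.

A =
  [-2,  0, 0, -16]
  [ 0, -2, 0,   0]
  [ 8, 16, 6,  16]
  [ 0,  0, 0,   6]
J_1(-2) ⊕ J_1(-2) ⊕ J_1(6) ⊕ J_1(6)

The characteristic polynomial is
  det(x·I − A) = x^4 - 8*x^3 - 8*x^2 + 96*x + 144 = (x - 6)^2*(x + 2)^2

Eigenvalues and multiplicities (the geometric multiplicity of λ is n − rank(A − λI), which equals the number of Jordan blocks for λ):
  λ = -2: algebraic multiplicity = 2, geometric multiplicity = 2
  λ = 6: algebraic multiplicity = 2, geometric multiplicity = 2

Determining the block sizes for each eigenvalue:
  λ = -2: gm = am = 2, so every block has size 1 → block sizes [1, 1]
  λ = 6: gm = am = 2, so every block has size 1 → block sizes [1, 1]

Assembling the blocks gives a Jordan form
J =
  [-2,  0, 0, 0]
  [ 0, -2, 0, 0]
  [ 0,  0, 6, 0]
  [ 0,  0, 0, 6]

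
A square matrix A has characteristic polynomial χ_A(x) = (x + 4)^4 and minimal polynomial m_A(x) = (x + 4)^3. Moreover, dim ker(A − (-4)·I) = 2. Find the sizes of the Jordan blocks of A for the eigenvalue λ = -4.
Block sizes for λ = -4: [3, 1]

Step 1 — from the characteristic polynomial, algebraic multiplicity of λ = -4 is 4. From dim ker(A − (-4)·I) = 2, there are exactly 2 Jordan blocks for λ = -4.
Step 2 — from the minimal polynomial, the factor (x + 4)^3 tells us the largest block for λ = -4 has size 3.
Step 3 — with total size 4, 2 blocks, and largest block 3, the block sizes (in nonincreasing order) are [3, 1].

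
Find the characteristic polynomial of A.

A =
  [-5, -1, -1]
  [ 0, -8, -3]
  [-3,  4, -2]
x^3 + 15*x^2 + 75*x + 125

Expanding det(x·I − A) (e.g. by cofactor expansion or by noting that A is similar to its Jordan form J, which has the same characteristic polynomial as A) gives
  χ_A(x) = x^3 + 15*x^2 + 75*x + 125
which factors as (x + 5)^3. The eigenvalues (with algebraic multiplicities) are λ = -5 with multiplicity 3.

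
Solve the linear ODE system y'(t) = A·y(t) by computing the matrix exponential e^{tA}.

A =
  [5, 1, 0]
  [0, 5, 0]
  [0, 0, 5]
e^{tA} =
  [exp(5*t), t*exp(5*t), 0]
  [0, exp(5*t), 0]
  [0, 0, exp(5*t)]

Strategy: write A = P · J · P⁻¹ where J is a Jordan canonical form, so e^{tA} = P · e^{tJ} · P⁻¹, and e^{tJ} can be computed block-by-block.

A has Jordan form
J =
  [5, 1, 0]
  [0, 5, 0]
  [0, 0, 5]
(up to reordering of blocks).

Per-block formulas:
  For a 2×2 Jordan block J_2(5): exp(t · J_2(5)) = e^(5t)·(I + t·N), where N is the 2×2 nilpotent shift.
  For a 1×1 block at λ = 5: exp(t · [5]) = [e^(5t)].

After assembling e^{tJ} and conjugating by P, we get:

e^{tA} =
  [exp(5*t), t*exp(5*t), 0]
  [0, exp(5*t), 0]
  [0, 0, exp(5*t)]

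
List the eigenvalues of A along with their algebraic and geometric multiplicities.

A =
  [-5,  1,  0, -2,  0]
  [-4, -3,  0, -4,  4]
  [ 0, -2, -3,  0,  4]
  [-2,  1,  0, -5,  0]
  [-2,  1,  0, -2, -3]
λ = -5: alg = 2, geom = 1; λ = -3: alg = 3, geom = 3

Step 1 — factor the characteristic polynomial to read off the algebraic multiplicities:
  χ_A(x) = (x + 3)^3*(x + 5)^2

Step 2 — compute geometric multiplicities via the rank-nullity identity g(λ) = n − rank(A − λI):
  rank(A − (-5)·I) = 4, so dim ker(A − (-5)·I) = n − 4 = 1
  rank(A − (-3)·I) = 2, so dim ker(A − (-3)·I) = n − 2 = 3

Summary:
  λ = -5: algebraic multiplicity = 2, geometric multiplicity = 1
  λ = -3: algebraic multiplicity = 3, geometric multiplicity = 3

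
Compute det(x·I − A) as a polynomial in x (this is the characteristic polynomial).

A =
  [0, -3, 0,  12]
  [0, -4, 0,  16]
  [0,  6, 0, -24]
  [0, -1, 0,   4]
x^4

Expanding det(x·I − A) (e.g. by cofactor expansion or by noting that A is similar to its Jordan form J, which has the same characteristic polynomial as A) gives
  χ_A(x) = x^4
which factors as x^4. The eigenvalues (with algebraic multiplicities) are λ = 0 with multiplicity 4.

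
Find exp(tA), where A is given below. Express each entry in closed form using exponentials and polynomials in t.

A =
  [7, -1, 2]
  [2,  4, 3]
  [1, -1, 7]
e^{tA} =
  [t^2*exp(6*t)/2 + t*exp(6*t) + exp(6*t), -t^2*exp(6*t)/2 - t*exp(6*t), t^2*exp(6*t)/2 + 2*t*exp(6*t)]
  [t^2*exp(6*t)/2 + 2*t*exp(6*t), -t^2*exp(6*t)/2 - 2*t*exp(6*t) + exp(6*t), t^2*exp(6*t)/2 + 3*t*exp(6*t)]
  [t*exp(6*t), -t*exp(6*t), t*exp(6*t) + exp(6*t)]

Strategy: write A = P · J · P⁻¹ where J is a Jordan canonical form, so e^{tA} = P · e^{tJ} · P⁻¹, and e^{tJ} can be computed block-by-block.

A has Jordan form
J =
  [6, 1, 0]
  [0, 6, 1]
  [0, 0, 6]
(up to reordering of blocks).

Per-block formulas:
  For a 3×3 Jordan block J_3(6): exp(t · J_3(6)) = e^(6t)·(I + t·N + (t^2/2)·N^2), where N is the 3×3 nilpotent shift.

After assembling e^{tJ} and conjugating by P, we get:

e^{tA} =
  [t^2*exp(6*t)/2 + t*exp(6*t) + exp(6*t), -t^2*exp(6*t)/2 - t*exp(6*t), t^2*exp(6*t)/2 + 2*t*exp(6*t)]
  [t^2*exp(6*t)/2 + 2*t*exp(6*t), -t^2*exp(6*t)/2 - 2*t*exp(6*t) + exp(6*t), t^2*exp(6*t)/2 + 3*t*exp(6*t)]
  [t*exp(6*t), -t*exp(6*t), t*exp(6*t) + exp(6*t)]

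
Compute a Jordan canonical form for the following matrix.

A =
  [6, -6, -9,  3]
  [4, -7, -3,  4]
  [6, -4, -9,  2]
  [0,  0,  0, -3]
J_1(-4) ⊕ J_2(-3) ⊕ J_1(-3)

The characteristic polynomial is
  det(x·I − A) = x^4 + 13*x^3 + 63*x^2 + 135*x + 108 = (x + 3)^3*(x + 4)

Eigenvalues and multiplicities (the geometric multiplicity of λ is n − rank(A − λI), which equals the number of Jordan blocks for λ):
  λ = -4: algebraic multiplicity = 1, geometric multiplicity = 1
  λ = -3: algebraic multiplicity = 3, geometric multiplicity = 2

Determining the block sizes for each eigenvalue:
  λ = -4: one block (gm = 1), so the single block has size am = 1 → block sizes [1]
  λ = -3: 2 blocks summing to 3 forces exactly one block of size 2 and the rest size 1 → block sizes [2, 1]

Assembling the blocks gives a Jordan form
J =
  [-4,  0,  0,  0]
  [ 0, -3,  1,  0]
  [ 0,  0, -3,  0]
  [ 0,  0,  0, -3]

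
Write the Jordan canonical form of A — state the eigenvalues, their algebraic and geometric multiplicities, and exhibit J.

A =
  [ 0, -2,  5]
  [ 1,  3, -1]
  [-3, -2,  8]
J_2(3) ⊕ J_1(5)

The characteristic polynomial is
  det(x·I − A) = x^3 - 11*x^2 + 39*x - 45 = (x - 5)*(x - 3)^2

Eigenvalues and multiplicities (the geometric multiplicity of λ is n − rank(A − λI), which equals the number of Jordan blocks for λ):
  λ = 3: algebraic multiplicity = 2, geometric multiplicity = 1
  λ = 5: algebraic multiplicity = 1, geometric multiplicity = 1

Determining the block sizes for each eigenvalue:
  λ = 3: one block (gm = 1), so the single block has size am = 2 → block sizes [2]
  λ = 5: one block (gm = 1), so the single block has size am = 1 → block sizes [1]

Assembling the blocks gives a Jordan form
J =
  [3, 1, 0]
  [0, 3, 0]
  [0, 0, 5]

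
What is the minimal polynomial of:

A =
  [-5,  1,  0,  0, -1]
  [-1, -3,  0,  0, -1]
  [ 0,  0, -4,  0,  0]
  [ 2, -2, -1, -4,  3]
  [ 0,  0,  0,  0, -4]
x^2 + 8*x + 16

The characteristic polynomial is χ_A(x) = (x + 4)^5, so the eigenvalues are known. The minimal polynomial is
  m_A(x) = Π_λ (x − λ)^{k_λ}
where k_λ is the size of the *largest* Jordan block for λ (equivalently, the smallest k with (A − λI)^k v = 0 for every generalised eigenvector v of λ).

  λ = -4: largest Jordan block has size 2, contributing (x + 4)^2

So m_A(x) = (x + 4)^2 = x^2 + 8*x + 16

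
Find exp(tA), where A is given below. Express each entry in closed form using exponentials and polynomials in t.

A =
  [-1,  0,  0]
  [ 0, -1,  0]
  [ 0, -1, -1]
e^{tA} =
  [exp(-t), 0, 0]
  [0, exp(-t), 0]
  [0, -t*exp(-t), exp(-t)]

Strategy: write A = P · J · P⁻¹ where J is a Jordan canonical form, so e^{tA} = P · e^{tJ} · P⁻¹, and e^{tJ} can be computed block-by-block.

A has Jordan form
J =
  [-1,  1,  0]
  [ 0, -1,  0]
  [ 0,  0, -1]
(up to reordering of blocks).

Per-block formulas:
  For a 2×2 Jordan block J_2(-1): exp(t · J_2(-1)) = e^(-1t)·(I + t·N), where N is the 2×2 nilpotent shift.
  For a 1×1 block at λ = -1: exp(t · [-1]) = [e^(-1t)].

After assembling e^{tJ} and conjugating by P, we get:

e^{tA} =
  [exp(-t), 0, 0]
  [0, exp(-t), 0]
  [0, -t*exp(-t), exp(-t)]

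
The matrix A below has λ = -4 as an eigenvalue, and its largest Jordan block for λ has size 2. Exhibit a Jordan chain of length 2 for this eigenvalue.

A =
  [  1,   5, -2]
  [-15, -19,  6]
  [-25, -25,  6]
A Jordan chain for λ = -4 of length 2:
v_1 = (5, -15, -25)ᵀ
v_2 = (1, 0, 0)ᵀ

Let N = A − (-4)·I. We want v_2 with N^2 v_2 = 0 but N^1 v_2 ≠ 0; then v_{j-1} := N · v_j for j = 2, …, 2.

Pick v_2 = (1, 0, 0)ᵀ.
Then v_1 = N · v_2 = (5, -15, -25)ᵀ.

Sanity check: (A − (-4)·I) v_1 = (0, 0, 0)ᵀ = 0. ✓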